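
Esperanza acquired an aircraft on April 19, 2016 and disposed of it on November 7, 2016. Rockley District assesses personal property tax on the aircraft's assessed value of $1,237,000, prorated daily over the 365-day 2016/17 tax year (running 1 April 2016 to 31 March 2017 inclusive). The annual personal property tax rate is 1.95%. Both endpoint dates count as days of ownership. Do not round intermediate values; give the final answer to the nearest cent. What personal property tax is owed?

$13,415.52

Days held (April 19 – November 7, 2016): 203 out of 365
Tax = $1,237,000 × 1.95% × 203/365 = $13,415.5192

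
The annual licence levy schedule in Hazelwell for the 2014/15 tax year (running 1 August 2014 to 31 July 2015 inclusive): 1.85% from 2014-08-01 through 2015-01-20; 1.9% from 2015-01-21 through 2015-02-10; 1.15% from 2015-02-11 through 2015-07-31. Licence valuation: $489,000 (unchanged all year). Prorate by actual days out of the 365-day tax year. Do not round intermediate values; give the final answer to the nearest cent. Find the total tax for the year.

2014-08-01 to 2015-01-20: 173 days at 1.85% → $489,000 × 1.85% × 173/365 = $4,287.7932
2015-01-21 to 2015-02-10: 21 days at 1.9% → $489,000 × 1.9% × 21/365 = $534.5507
2015-02-11 to 2015-07-31: 171 days at 1.15% → $489,000 × 1.15% × 171/365 = $2,634.5712
Total = $7,456.9151

$7,456.92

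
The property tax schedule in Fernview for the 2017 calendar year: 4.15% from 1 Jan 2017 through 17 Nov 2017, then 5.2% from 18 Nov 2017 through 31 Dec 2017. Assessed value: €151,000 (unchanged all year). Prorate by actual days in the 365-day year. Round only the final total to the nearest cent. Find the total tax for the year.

1 Jan – 17 Nov 2017: 321 days at 4.15% → €151,000 × 4.15% × 321/365 = €5,511.0863
18 Nov – 31 Dec 2017: 44 days at 5.2% → €151,000 × 5.2% × 44/365 = €946.5425
Total = €6,457.6288

€6,457.63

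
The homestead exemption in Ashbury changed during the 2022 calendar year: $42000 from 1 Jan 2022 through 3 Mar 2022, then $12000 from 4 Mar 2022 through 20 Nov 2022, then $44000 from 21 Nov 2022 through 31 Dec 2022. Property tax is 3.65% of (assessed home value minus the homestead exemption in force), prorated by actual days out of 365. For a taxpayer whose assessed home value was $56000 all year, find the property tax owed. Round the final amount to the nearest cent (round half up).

1 Jan – 3 Mar 2022: 62 days, exemption $42000 → ($56000 − $42000) × 3.65% × 62/365 = $86.8000
4 Mar – 20 Nov 2022: 262 days, exemption $12000 → ($56000 − $12000) × 3.65% × 262/365 = $1152.8000
21 Nov – 31 Dec 2022: 41 days, exemption $44000 → ($56000 − $44000) × 3.65% × 41/365 = $49.2000
Total = $1288.8000

$1288.80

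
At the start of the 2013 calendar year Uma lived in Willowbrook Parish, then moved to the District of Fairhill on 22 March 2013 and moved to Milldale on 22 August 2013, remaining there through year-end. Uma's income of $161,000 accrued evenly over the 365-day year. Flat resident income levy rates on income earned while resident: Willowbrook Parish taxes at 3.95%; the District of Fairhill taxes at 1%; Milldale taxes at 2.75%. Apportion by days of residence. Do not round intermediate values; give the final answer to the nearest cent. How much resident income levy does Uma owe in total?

$3,669.92

Willowbrook Parish, 1 January – 21 March 2013: 80 days → $161,000 × 3.95% × 80/365 = $1,393.8630
The District of Fairhill, 22 March – 21 August 2013: 153 days → $161,000 × 1% × 153/365 = $674.8767
Milldale, 22 August – 31 December 2013: 132 days → $161,000 × 2.75% × 132/365 = $1,601.1781
Total = $3,669.9178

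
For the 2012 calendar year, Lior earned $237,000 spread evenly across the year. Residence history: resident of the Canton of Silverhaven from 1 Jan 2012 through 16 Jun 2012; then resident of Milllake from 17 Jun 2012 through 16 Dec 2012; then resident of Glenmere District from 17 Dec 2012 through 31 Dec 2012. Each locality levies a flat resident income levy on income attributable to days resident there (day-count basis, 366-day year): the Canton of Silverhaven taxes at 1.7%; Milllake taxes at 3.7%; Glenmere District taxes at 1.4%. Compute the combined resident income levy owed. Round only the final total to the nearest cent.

The Canton of Silverhaven, 1 Jan – 16 Jun 2012: 168 days → $237,000 × 1.7% × 168/366 = $1,849.3770
Milllake, 17 Jun – 16 Dec 2012: 183 days → $237,000 × 3.7% × 183/366 = $4,384.5000
Glenmere District, 17 Dec – 31 Dec 2012: 15 days → $237,000 × 1.4% × 15/366 = $135.9836
Total = $6,369.8607

$6,369.86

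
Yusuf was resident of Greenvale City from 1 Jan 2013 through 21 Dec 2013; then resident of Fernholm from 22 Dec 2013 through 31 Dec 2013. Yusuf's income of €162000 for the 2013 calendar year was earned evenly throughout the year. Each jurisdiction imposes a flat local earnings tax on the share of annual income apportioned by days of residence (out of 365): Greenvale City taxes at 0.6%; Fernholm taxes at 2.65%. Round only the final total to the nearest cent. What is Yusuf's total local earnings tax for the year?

€1062.99

Greenvale City, 1 Jan – 21 Dec 2013: 355 days → €162000 × 0.6% × 355/365 = €945.3699
Fernholm, 22 Dec – 31 Dec 2013: 10 days → €162000 × 2.65% × 10/365 = €117.6164
Total = €1062.9863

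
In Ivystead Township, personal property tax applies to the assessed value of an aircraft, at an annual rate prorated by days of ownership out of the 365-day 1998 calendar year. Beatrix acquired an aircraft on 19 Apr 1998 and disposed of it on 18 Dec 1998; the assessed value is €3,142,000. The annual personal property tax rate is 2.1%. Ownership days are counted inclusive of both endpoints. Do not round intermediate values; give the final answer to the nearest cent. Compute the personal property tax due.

Days held (19 Apr – 18 Dec 1998): 244 out of 365
Tax = €3,142,000 × 2.1% × 244/365 = €44,108.5151

€44,108.52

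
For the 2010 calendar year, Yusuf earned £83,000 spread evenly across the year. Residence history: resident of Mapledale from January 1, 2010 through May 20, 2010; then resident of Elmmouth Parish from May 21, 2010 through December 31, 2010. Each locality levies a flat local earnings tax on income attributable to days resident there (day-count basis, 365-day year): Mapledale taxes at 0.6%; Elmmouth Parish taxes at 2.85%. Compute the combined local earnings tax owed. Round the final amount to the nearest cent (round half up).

Mapledale, January 1 – May 20, 2010: 140 days → £83,000 × 0.6% × 140/365 = £191.0137
Elmmouth Parish, May 21 – December 31, 2010: 225 days → £83,000 × 2.85% × 225/365 = £1,458.1849
Total = £1,649.1986

£1,649.20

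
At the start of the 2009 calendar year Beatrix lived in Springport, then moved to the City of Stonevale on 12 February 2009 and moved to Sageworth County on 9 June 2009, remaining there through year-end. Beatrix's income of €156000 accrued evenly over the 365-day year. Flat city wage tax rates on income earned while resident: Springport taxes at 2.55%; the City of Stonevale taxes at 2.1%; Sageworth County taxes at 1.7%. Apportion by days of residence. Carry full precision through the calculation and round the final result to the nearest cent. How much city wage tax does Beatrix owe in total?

Springport, 1 January – 11 February 2009: 42 days → €156000 × 2.55% × 42/365 = €457.7425
The City of Stonevale, 12 February – 8 June 2009: 117 days → €156000 × 2.1% × 117/365 = €1050.1151
Sageworth County, 9 June – 31 December 2009: 206 days → €156000 × 1.7% × 206/365 = €1496.7452
Total = €3004.6027

€3004.60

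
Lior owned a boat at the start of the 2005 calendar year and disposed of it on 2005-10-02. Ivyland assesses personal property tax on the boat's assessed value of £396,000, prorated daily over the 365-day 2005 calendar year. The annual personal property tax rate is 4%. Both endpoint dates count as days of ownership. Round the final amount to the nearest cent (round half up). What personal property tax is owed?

Days held (2005-01-01 to 2005-10-02): 275 out of 365
Tax = £396,000 × 4% × 275/365 = £11,934.2466

£11,934.25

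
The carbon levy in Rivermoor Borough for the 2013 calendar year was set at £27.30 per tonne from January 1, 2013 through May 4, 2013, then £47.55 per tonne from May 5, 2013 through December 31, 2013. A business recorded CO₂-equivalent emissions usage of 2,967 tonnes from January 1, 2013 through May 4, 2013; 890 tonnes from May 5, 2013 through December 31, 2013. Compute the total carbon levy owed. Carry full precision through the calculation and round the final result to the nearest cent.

£123318.60

January 1 – May 4, 2013: 2,967 tonnes at £27.30/tonne → £80999.10
May 5 – December 31, 2013: 890 tonnes at £47.55/tonne → £42319.50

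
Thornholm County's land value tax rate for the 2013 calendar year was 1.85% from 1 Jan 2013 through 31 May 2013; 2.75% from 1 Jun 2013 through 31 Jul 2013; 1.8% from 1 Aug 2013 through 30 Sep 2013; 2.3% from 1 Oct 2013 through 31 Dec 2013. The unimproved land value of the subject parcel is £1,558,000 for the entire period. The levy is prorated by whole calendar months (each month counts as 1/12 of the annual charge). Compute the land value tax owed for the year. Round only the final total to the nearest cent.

£32,782.92

1 Jan – 31 May 2013: 5 months at 1.85% → £1,558,000 × 1.85% × 5/12 = £12,009.5833
1 Jun – 31 Jul 2013: 2 months at 2.75% → £1,558,000 × 2.75% × 2/12 = £7,140.8333
1 Aug – 30 Sep 2013: 2 months at 1.8% → £1,558,000 × 1.8% × 2/12 = £4,674.0000
1 Oct – 31 Dec 2013: 3 months at 2.3% → £1,558,000 × 2.3% × 3/12 = £8,958.5000
Total = £32,782.9167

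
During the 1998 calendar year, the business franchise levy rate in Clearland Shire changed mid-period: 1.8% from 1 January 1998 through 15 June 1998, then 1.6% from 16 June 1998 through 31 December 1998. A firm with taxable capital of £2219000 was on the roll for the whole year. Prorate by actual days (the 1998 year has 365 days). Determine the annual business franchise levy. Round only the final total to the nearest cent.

1 January – 15 June 1998: 166 days at 1.8% → £2219000 × 1.8% × 166/365 = £18165.4027
16 June – 31 December 1998: 199 days at 1.6% → £2219000 × 1.6% × 199/365 = £19356.9753
Total = £37522.3781

£37522.38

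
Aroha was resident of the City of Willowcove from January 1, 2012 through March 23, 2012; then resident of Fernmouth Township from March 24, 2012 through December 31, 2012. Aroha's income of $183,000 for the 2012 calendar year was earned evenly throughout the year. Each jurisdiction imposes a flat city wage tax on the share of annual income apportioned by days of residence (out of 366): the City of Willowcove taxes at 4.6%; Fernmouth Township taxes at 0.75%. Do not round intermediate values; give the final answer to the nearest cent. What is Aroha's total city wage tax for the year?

$2,970.25

The City of Willowcove, January 1 – March 23, 2012: 83 days → $183,000 × 4.6% × 83/366 = $1,909.0000
Fernmouth Township, March 24 – December 31, 2012: 283 days → $183,000 × 0.75% × 283/366 = $1,061.2500
Total = $2,970.2500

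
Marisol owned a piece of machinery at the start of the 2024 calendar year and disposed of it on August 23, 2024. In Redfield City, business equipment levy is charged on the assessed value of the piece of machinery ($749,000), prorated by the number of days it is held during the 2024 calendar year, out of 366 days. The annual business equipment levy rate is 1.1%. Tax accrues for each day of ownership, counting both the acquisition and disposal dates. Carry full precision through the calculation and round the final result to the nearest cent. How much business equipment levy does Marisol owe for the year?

Days held (January 1 – August 23, 2024): 236 out of 366
Tax = $749,000 × 1.1% × 236/366 = $5,312.5792

$5,312.58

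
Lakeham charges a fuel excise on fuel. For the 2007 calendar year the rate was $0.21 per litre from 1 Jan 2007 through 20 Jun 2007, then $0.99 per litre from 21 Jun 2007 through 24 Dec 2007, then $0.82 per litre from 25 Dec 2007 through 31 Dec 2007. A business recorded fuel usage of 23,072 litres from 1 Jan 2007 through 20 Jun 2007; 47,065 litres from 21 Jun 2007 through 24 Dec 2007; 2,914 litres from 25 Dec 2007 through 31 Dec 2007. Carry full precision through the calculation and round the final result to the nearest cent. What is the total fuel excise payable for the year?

$53,828.95

1 Jan – 20 Jun 2007: 23,072 litres at $0.21/litre → $4,845.12
21 Jun – 24 Dec 2007: 47,065 litres at $0.99/litre → $46,594.35
25 Dec – 31 Dec 2007: 2,914 litres at $0.82/litre → $2,389.48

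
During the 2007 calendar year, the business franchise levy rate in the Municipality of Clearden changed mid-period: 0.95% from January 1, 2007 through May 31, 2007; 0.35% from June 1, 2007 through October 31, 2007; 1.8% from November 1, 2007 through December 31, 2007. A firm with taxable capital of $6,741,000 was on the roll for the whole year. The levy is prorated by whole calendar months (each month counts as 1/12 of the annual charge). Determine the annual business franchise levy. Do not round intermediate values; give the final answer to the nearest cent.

January 1 – May 31, 2007: 5 months at 0.95% → $6,741,000 × 0.95% × 5/12 = $26,683.1250
June 1 – October 31, 2007: 5 months at 0.35% → $6,741,000 × 0.35% × 5/12 = $9,830.6250
November 1 – December 31, 2007: 2 months at 1.8% → $6,741,000 × 1.8% × 2/12 = $20,223.0000
Total = $56,736.7500

$56,736.75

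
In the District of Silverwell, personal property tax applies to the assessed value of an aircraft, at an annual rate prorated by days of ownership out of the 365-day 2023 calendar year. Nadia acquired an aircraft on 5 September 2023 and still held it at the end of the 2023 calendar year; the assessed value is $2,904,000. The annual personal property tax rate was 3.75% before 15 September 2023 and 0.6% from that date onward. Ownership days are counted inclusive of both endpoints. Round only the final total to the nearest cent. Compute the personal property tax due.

5 September – 14 September 2023: 10 days at 3.75% → $2,904,000 × 3.75% × 10/365 = $2,983.5616
15 September – 31 December 2023: 108 days at 0.6% → $2,904,000 × 0.6% × 108/365 = $5,155.5945
Total = $8,139.1562

$8,139.16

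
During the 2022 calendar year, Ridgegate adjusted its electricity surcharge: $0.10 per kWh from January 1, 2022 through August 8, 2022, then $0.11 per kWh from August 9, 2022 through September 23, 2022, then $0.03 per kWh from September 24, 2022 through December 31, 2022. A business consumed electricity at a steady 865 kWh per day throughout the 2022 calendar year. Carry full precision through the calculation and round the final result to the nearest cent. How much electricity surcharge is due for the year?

January 1 – August 8, 2022: 220 days × 865 kWh/day = 190,300 kWh at $0.10/kWh → $19030.00
August 9 – September 23, 2022: 46 days × 865 kWh/day = 39,790 kWh at $0.11/kWh → $4376.90
September 24 – December 31, 2022: 99 days × 865 kWh/day = 85,635 kWh at $0.03/kWh → $2569.05

$25975.95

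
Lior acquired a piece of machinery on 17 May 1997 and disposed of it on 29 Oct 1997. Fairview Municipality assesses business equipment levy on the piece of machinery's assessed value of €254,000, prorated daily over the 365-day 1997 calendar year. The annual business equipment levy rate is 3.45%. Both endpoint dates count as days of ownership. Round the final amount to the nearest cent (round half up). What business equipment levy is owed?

Days held (17 May – 29 Oct 1997): 166 out of 365
Tax = €254,000 × 3.45% × 166/365 = €3,985.3644

€3,985.36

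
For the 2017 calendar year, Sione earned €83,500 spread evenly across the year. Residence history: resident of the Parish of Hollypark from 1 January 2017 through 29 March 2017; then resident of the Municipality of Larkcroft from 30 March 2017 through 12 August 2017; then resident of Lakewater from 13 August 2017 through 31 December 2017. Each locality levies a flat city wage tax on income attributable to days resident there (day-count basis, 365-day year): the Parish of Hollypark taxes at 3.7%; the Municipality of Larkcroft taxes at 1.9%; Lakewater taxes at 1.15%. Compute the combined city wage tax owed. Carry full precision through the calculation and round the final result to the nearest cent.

The Parish of Hollypark, 1 January – 29 March 2017: 88 days → €83,500 × 3.7% × 88/365 = €744.8658
The Municipality of Larkcroft, 30 March – 12 August 2017: 136 days → €83,500 × 1.9% × 136/365 = €591.1342
Lakewater, 13 August – 31 December 2017: 141 days → €83,500 × 1.15% × 141/365 = €370.9459
Total = €1,706.9459

€1,706.95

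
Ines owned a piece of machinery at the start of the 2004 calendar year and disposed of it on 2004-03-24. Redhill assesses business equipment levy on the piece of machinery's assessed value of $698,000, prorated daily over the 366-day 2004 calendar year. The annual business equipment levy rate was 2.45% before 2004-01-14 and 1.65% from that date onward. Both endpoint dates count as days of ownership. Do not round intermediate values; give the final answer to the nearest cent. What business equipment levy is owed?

$2,841.58

2004-01-01 to 2004-01-13: 13 days at 2.45% → $698,000 × 2.45% × 13/366 = $607.4126
2004-01-14 to 2004-03-24: 71 days at 1.65% → $698,000 × 1.65% × 71/366 = $2,234.1721
Total = $2,841.5847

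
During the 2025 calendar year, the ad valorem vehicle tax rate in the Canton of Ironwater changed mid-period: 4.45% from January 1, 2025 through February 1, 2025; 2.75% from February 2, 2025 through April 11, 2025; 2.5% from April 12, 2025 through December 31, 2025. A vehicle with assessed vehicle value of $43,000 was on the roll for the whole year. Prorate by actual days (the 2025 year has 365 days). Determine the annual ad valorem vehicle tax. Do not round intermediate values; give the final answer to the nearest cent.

January 1 – February 1, 2025: 32 days at 4.45% → $43,000 × 4.45% × 32/365 = $167.7589
February 2 – April 11, 2025: 69 days at 2.75% → $43,000 × 2.75% × 69/365 = $223.5411
April 12 – December 31, 2025: 264 days at 2.5% → $43,000 × 2.5% × 264/365 = $777.5342
Total = $1,168.8342

$1,168.83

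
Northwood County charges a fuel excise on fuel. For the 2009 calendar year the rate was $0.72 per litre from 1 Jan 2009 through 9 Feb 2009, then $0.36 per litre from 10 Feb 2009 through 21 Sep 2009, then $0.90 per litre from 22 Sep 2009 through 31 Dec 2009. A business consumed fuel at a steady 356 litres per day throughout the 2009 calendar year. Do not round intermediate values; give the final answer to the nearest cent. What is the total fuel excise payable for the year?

1 Jan – 9 Feb 2009: 40 days × 356 litres/day = 14,240 litres at $0.72/litre → $10,252.80
10 Feb – 21 Sep 2009: 224 days × 356 litres/day = 79,744 litres at $0.36/litre → $28,707.84
22 Sep – 31 Dec 2009: 101 days × 356 litres/day = 35,956 litres at $0.90/litre → $32,360.40

$71,321.04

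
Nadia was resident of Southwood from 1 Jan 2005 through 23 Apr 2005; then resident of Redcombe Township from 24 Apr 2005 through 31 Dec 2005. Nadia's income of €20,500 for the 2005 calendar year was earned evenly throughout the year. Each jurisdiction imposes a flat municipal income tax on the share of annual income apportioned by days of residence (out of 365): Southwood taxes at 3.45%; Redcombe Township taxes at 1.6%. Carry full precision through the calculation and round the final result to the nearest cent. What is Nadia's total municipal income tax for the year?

Southwood, 1 Jan – 23 Apr 2005: 113 days → €20,500 × 3.45% × 113/365 = €218.9568
Redcombe Township, 24 Apr – 31 Dec 2005: 252 days → €20,500 × 1.6% × 252/365 = €226.4548
Total = €445.4116

€445.41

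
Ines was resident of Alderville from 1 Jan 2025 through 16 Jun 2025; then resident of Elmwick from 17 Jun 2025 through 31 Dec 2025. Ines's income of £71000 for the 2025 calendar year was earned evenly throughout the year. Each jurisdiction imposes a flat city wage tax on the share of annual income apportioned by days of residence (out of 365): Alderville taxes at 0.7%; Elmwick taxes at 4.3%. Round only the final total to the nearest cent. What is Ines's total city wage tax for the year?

£1883.54

Alderville, 1 Jan – 16 Jun 2025: 167 days → £71000 × 0.7% × 167/365 = £227.3945
Elmwick, 17 Jun – 31 Dec 2025: 198 days → £71000 × 4.3% × 198/365 = £1656.1479
Total = £1883.5425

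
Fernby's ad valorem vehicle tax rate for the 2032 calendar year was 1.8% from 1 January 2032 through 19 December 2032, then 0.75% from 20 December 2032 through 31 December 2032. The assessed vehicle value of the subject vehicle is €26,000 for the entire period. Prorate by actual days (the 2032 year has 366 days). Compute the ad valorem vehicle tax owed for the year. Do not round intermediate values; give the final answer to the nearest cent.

1 January – 19 December 2032: 354 days at 1.8% → €26,000 × 1.8% × 354/366 = €452.6557
20 December – 31 December 2032: 12 days at 0.75% → €26,000 × 0.75% × 12/366 = €6.3934
Total = €459.0492

€459.05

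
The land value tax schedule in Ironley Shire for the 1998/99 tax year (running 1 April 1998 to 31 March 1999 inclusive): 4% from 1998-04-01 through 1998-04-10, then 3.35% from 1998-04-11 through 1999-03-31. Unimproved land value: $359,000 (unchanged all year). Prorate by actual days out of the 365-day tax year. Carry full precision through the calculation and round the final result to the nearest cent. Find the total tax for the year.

$12,090.43

1998-04-01 to 1998-04-10: 10 days at 4% → $359,000 × 4% × 10/365 = $393.4247
1998-04-11 to 1999-03-31: 355 days at 3.35% → $359,000 × 3.35% × 355/365 = $11,697.0068
Total = $12,090.4315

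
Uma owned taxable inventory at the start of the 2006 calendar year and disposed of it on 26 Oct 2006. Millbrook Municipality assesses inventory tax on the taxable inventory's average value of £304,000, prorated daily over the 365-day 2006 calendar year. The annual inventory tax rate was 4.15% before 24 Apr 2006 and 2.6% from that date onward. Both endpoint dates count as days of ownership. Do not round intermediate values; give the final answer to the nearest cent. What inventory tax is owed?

1 Jan – 23 Apr 2006: 113 days at 4.15% → £304,000 × 4.15% × 113/365 = £3,905.7753
24 Apr – 26 Oct 2006: 186 days at 2.6% → £304,000 × 2.6% × 186/365 = £4,027.7918
Total = £7,933.5671

£7,933.57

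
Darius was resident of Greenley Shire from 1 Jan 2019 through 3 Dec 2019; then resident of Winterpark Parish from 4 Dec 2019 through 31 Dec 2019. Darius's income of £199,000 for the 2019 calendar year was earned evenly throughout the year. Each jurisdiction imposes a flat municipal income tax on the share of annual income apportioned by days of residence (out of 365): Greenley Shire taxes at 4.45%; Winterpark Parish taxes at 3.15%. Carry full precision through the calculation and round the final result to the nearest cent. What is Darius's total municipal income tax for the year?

£8,657.05

Greenley Shire, 1 Jan – 3 Dec 2019: 337 days → £199,000 × 4.45% × 337/365 = £8,176.1740
Winterpark Parish, 4 Dec – 31 Dec 2019: 28 days → £199,000 × 3.15% × 28/365 = £480.8712
Total = £8,657.0452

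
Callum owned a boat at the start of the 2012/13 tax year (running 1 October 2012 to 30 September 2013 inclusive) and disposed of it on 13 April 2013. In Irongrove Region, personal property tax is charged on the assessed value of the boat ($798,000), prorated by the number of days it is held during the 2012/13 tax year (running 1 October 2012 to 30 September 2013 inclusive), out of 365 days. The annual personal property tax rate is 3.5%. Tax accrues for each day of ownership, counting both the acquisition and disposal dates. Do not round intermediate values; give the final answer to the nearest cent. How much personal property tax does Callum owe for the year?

Days held (1 October 2012 – 13 April 2013): 195 out of 365
Tax = $798,000 × 3.5% × 195/365 = $14,921.5068

$14,921.51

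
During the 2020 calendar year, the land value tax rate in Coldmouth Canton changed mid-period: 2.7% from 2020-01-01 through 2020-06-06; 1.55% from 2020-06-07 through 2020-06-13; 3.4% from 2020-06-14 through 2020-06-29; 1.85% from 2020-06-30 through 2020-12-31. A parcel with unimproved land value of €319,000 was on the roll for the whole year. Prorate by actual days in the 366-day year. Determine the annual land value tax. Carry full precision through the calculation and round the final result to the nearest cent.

€7,269.89

2020-01-01 to 2020-06-06: 158 days at 2.7% → €319,000 × 2.7% × 158/366 = €3,718.1803
2020-06-07 to 2020-06-13: 7 days at 1.55% → €319,000 × 1.55% × 7/366 = €94.5669
2020-06-14 to 2020-06-29: 16 days at 3.4% → €319,000 × 3.4% × 16/366 = €474.1421
2020-06-30 to 2020-12-31: 185 days at 1.85% → €319,000 × 1.85% × 185/366 = €2,982.9986
Total = €7,269.8880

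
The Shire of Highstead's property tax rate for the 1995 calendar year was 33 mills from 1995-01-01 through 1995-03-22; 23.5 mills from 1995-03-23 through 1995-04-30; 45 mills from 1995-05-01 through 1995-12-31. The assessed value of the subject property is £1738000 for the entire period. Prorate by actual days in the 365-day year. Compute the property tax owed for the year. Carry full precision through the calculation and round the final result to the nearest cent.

£69589.04

1995-01-01 to 1995-03-22: 81 days at 33 mills → £1738000 × 3.3% × 81/365 = £12727.8740
1995-03-23 to 1995-04-30: 39 days at 23.5 mills → £1738000 × 2.35% × 39/365 = £4364.0466
1995-05-01 to 1995-12-31: 245 days at 45 mills → £1738000 × 4.5% × 245/365 = £52497.1233
Total = £69589.0438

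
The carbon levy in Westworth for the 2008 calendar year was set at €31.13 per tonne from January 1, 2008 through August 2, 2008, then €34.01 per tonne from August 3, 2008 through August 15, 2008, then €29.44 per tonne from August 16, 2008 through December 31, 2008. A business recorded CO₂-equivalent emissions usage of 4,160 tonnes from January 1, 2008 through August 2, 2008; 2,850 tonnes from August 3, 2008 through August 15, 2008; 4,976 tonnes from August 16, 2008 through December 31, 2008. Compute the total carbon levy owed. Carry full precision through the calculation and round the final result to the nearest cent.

January 1 – August 2, 2008: 4,160 tonnes at €31.13/tonne → €129500.80
August 3 – August 15, 2008: 2,850 tonnes at €34.01/tonne → €96928.50
August 16 – December 31, 2008: 4,976 tonnes at €29.44/tonne → €146493.44

€372922.74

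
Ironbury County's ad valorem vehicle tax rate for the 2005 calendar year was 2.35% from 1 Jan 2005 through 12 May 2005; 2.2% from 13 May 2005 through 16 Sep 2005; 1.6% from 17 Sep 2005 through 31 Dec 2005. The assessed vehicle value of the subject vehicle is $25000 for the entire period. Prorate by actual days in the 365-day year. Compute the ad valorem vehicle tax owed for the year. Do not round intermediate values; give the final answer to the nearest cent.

$520.00

1 Jan – 12 May 2005: 132 days at 2.35% → $25000 × 2.35% × 132/365 = $212.4658
13 May – 16 Sep 2005: 127 days at 2.2% → $25000 × 2.2% × 127/365 = $191.3699
17 Sep – 31 Dec 2005: 106 days at 1.6% → $25000 × 1.6% × 106/365 = $116.1644
Total = $520.0000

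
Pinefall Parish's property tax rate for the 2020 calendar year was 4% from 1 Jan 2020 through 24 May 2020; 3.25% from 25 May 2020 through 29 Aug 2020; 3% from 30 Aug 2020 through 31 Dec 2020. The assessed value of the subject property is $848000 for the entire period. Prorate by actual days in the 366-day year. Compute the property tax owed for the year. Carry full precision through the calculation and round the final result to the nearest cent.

$29361.42

1 Jan – 24 May 2020: 145 days at 4% → $848000 × 4% × 145/366 = $13438.2514
25 May – 29 Aug 2020: 97 days at 3.25% → $848000 × 3.25% × 97/366 = $7304.1530
30 Aug – 31 Dec 2020: 124 days at 3% → $848000 × 3% × 124/366 = $8619.0164
Total = $29361.4208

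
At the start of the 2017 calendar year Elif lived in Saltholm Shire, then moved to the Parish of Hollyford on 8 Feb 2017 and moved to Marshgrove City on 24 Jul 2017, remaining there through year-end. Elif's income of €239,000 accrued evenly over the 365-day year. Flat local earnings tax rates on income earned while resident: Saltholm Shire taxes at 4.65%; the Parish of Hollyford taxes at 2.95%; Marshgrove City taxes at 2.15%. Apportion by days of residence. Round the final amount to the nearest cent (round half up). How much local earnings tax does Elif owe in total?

€6,630.12

Saltholm Shire, 1 Jan – 7 Feb 2017: 38 days → €239,000 × 4.65% × 38/365 = €1,157.0219
The Parish of Hollyford, 8 Feb – 23 Jul 2017: 166 days → €239,000 × 2.95% × 166/365 = €3,206.5288
Marshgrove City, 24 Jul – 31 Dec 2017: 161 days → €239,000 × 2.15% × 161/365 = €2,266.5712
Total = €6,630.1219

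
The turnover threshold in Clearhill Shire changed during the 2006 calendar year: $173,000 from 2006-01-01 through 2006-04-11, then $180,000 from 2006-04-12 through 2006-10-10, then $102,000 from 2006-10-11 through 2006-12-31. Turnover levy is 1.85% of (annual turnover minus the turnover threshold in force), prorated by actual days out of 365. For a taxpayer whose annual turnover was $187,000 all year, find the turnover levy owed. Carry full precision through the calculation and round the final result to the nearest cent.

$489.52

2006-01-01 to 2006-04-11: 101 days, exemption $173,000 → ($187,000 − $173,000) × 1.85% × 101/365 = $71.6685
2006-04-12 to 2006-10-10: 182 days, exemption $180,000 → ($187,000 − $180,000) × 1.85% × 182/365 = $64.5726
2006-10-11 to 2006-12-31: 82 days, exemption $102,000 → ($187,000 − $102,000) × 1.85% × 82/365 = $353.2740
Total = $489.5151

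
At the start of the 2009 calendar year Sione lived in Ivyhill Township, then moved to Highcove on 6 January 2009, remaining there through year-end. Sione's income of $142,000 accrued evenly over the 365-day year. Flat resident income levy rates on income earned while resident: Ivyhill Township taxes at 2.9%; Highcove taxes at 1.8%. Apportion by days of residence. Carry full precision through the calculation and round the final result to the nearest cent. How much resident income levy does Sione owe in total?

Ivyhill Township, 1 January – 5 January 2009: 5 days → $142,000 × 2.9% × 5/365 = $56.4110
Highcove, 6 January – 31 December 2009: 360 days → $142,000 × 1.8% × 360/365 = $2,520.9863
Total = $2,577.3973

$2,577.40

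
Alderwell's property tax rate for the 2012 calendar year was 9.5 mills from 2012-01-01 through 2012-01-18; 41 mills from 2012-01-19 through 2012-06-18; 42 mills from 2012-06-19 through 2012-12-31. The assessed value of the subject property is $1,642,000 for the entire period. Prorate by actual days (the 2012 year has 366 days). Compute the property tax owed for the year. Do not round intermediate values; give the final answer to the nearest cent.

2012-01-01 to 2012-01-18: 18 days at 9.5 mills → $1,642,000 × 0.95% × 18/366 = $767.1639
2012-01-19 to 2012-06-18: 152 days at 41 mills → $1,642,000 × 4.1% × 152/366 = $27,958.8634
2012-06-19 to 2012-12-31: 196 days at 42 mills → $1,642,000 × 4.2% × 196/366 = $36,931.5410
Total = $65,657.5683

$65,657.57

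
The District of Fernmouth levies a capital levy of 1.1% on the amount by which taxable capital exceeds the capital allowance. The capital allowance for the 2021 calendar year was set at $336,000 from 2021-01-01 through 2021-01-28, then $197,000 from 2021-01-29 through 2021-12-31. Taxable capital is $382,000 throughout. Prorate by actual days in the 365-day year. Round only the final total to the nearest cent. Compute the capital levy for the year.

2021-01-01 to 2021-01-28: 28 days, exemption $336,000 → ($382,000 − $336,000) × 1.1% × 28/365 = $38.8164
2021-01-29 to 2021-12-31: 337 days, exemption $197,000 → ($382,000 − $197,000) × 1.1% × 337/365 = $1,878.8904
Total = $1,917.7068

$1,917.71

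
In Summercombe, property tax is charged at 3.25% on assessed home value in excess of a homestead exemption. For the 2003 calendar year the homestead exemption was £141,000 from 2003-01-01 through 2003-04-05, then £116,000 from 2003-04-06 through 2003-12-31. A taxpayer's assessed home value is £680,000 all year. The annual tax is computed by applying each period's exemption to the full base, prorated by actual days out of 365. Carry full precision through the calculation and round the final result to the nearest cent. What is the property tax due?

£18,118.53

2003-01-01 to 2003-04-05: 95 days, exemption £141,000 → (£680,000 − £141,000) × 3.25% × 95/365 = £4,559.3493
2003-04-06 to 2003-12-31: 270 days, exemption £116,000 → (£680,000 − £116,000) × 3.25% × 270/365 = £13,559.1781
Total = £18,118.5274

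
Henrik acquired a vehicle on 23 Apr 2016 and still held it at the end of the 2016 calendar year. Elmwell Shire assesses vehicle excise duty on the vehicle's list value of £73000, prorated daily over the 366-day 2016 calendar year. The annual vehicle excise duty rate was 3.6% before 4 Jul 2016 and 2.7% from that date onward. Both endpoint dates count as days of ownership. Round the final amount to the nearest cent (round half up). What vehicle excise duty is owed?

£1491.71

23 Apr – 3 Jul 2016: 72 days at 3.6% → £73000 × 3.6% × 72/366 = £516.9836
4 Jul – 31 Dec 2016: 181 days at 2.7% → £73000 × 2.7% × 181/366 = £974.7295
Total = £1491.7131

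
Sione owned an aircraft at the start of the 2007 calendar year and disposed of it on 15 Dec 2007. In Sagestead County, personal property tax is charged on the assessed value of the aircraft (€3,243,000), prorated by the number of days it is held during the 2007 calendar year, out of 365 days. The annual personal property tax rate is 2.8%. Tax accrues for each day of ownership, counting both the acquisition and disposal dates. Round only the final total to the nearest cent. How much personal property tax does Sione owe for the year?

€86,823.55

Days held (1 Jan – 15 Dec 2007): 349 out of 365
Tax = €3,243,000 × 2.8% × 349/365 = €86,823.5507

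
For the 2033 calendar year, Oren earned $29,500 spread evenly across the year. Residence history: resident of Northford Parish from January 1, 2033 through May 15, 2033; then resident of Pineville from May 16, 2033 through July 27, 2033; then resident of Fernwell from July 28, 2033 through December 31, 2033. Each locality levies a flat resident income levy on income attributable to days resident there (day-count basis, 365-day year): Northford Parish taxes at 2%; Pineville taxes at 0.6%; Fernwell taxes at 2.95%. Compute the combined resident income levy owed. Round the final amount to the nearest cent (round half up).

Northford Parish, January 1 – May 15, 2033: 135 days → $29,500 × 2% × 135/365 = $218.2192
Pineville, May 16 – July 27, 2033: 73 days → $29,500 × 0.6% × 73/365 = $35.4000
Fernwell, July 28 – December 31, 2033: 157 days → $29,500 × 2.95% × 157/365 = $374.3267
Total = $627.9459

$627.95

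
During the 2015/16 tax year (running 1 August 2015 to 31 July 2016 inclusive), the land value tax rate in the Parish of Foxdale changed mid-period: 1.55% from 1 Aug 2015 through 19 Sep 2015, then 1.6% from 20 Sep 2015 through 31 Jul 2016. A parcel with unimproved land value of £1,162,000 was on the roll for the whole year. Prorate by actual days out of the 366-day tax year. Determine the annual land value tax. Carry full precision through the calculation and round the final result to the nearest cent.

£18,512.63

1 Aug – 19 Sep 2015: 50 days at 1.55% → £1,162,000 × 1.55% × 50/366 = £2,460.5191
20 Sep 2015 – 31 Jul 2016: 316 days at 1.6% → £1,162,000 × 1.6% × 316/366 = £16,052.1093
Total = £18,512.6284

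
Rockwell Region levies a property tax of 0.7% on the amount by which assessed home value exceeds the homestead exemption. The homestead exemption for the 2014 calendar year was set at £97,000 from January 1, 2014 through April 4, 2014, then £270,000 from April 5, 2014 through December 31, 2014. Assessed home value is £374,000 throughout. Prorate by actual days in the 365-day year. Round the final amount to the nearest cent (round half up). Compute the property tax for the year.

January 1 – April 4, 2014: 94 days, exemption £97,000 → (£374,000 − £97,000) × 0.7% × 94/365 = £499.3589
April 5 – December 31, 2014: 271 days, exemption £270,000 → (£374,000 − £270,000) × 0.7% × 271/365 = £540.5151
Total = £1,039.8740

£1,039.87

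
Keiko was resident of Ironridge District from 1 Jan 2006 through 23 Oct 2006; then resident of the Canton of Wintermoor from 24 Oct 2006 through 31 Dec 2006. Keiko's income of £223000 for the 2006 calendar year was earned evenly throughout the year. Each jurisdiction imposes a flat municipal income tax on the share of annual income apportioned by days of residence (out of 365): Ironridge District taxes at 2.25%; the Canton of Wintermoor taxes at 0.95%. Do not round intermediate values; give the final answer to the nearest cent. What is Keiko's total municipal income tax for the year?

£4469.47

Ironridge District, 1 Jan – 23 Oct 2006: 296 days → £223000 × 2.25% × 296/365 = £4068.9863
The Canton of Wintermoor, 24 Oct – 31 Dec 2006: 69 days → £223000 × 0.95% × 69/365 = £400.4836
Total = £4469.4699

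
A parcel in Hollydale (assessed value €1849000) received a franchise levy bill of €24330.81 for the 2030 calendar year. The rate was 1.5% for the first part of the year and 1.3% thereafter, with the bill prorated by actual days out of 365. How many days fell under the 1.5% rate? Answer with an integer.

29 days

Let d = days at the first rate; then 365 − d days at the second rate.
€1849000 × [1.5%·d + 1.3%·(365−d)] / 365 = €24330.81
Solving gives d = 29, so the new rate took effect on 30 January 2030.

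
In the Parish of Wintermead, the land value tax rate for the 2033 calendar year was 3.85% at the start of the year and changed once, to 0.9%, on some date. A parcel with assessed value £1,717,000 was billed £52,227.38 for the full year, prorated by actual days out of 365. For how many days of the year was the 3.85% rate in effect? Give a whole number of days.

Let d = days at the first rate; then 365 − d days at the second rate.
£1,717,000 × [3.85%·d + 0.9%·(365−d)] / 365 = £52,227.38
Solving gives d = 265, so the new rate took effect on 23 Sep 2033.

265 days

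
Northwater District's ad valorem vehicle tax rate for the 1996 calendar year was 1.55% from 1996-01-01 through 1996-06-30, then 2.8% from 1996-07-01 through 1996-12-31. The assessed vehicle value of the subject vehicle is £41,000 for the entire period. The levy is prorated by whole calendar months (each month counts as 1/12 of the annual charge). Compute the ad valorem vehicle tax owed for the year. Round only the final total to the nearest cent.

£891.75

1996-01-01 to 1996-06-30: 6 months at 1.55% → £41,000 × 1.55% × 6/12 = £317.7500
1996-07-01 to 1996-12-31: 6 months at 2.8% → £41,000 × 2.8% × 6/12 = £574.0000
Total = £891.7500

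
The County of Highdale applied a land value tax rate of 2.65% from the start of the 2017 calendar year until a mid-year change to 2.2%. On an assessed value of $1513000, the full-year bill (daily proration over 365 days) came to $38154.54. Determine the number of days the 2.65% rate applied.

261 days

Let d = days at the first rate; then 365 − d days at the second rate.
$1513000 × [2.65%·d + 2.2%·(365−d)] / 365 = $38154.54
Solving gives d = 261, so the new rate took effect on 19 September 2017.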